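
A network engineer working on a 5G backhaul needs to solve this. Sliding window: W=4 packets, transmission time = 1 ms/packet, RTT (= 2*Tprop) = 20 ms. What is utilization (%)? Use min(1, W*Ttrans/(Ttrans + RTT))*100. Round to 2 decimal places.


Given: W = 4, Ttrans = 1 ms, RTT = 20 ms (= 2 * Tprop, Tprop = 10 ms)
Cycle time = Ttrans + RTT = 1 + 20 = 21 ms (first packet sent until its ACK returns)
W * Ttrans = 4 * 1 = 4 ms of sending per cycle
W * Ttrans / (Ttrans + RTT) = 4 / 21 = 0.190476
U = min(1, 0.190476) = 0.190476
U% = 19.05%

19.05


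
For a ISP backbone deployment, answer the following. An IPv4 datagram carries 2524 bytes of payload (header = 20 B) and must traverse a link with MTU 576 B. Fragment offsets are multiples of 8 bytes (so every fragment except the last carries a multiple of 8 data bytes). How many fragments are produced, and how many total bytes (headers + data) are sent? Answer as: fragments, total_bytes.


Max data per non-final fragment = floor((MTU - header)/8)*8 = floor((576 - 20)/8)*8 = floor(556/8)*8 = 552 B
Final fragment needs no 8-byte alignment: it can carry up to MTU - header = 556 B
Non-final fragments needed = ceil((payload - 556) / 552) = ceil(1968/552) = ceil(3.5652) = 4
Number of fragments = 4 + 1 = 5
Fragment sizes (data): 4 * 552 B + 316 B (last, 316 <= 556 OK)
Total bytes sent = payload + n_frags * header = 2524 + 5*20 = 2524 + 100 = 2624 B

5, 2624


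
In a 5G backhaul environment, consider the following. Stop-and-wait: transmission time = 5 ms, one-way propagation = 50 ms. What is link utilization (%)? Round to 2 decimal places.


Given: Ttrans = 5 ms, Tprop = 50 ms
RTT = 2 * Tprop = 2 * 50 = 100 ms
U = Ttrans / (Ttrans + RTT)
U = 5 / (5 + 100)
U = 5 / 105 = 0.047619
U% = 4.76%

4.76


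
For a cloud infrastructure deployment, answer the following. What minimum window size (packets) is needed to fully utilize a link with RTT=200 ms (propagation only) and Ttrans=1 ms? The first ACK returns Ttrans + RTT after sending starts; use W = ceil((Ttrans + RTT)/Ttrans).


Given: Ttrans = 1 ms, RTT = 200 ms (= 2 * Tprop, Tprop = 100 ms)
Time until first ACK returns = Ttrans + RTT = 1 + 200 = 201 ms
Need W * Ttrans >= Ttrans + RTT  ->  W >= (Ttrans + RTT) / Ttrans
(Ttrans + RTT) / Ttrans = 201 / 1 = 201
W_min = ceil(201) = 201

201


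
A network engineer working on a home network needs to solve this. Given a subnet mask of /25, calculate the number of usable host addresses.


Given: subnet mask /25
Host bits = 32 - 25 = 7
Total addresses = 2^7 = 128
Usable hosts = 128 - 2 (network + broadcast) = 126

126


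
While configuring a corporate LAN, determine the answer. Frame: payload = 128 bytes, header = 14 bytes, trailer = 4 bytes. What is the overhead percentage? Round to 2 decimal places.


Given: payload = 128 B, header = 14 B, trailer = 4 B
Overhead bytes = header + trailer = 14 + 4 = 18
Total frame = payload + overhead = 128 + 18 = 146
Overhead % = 18 / 146 * 100 = 12.3288% -> 12.33% (2 dp)

12.33


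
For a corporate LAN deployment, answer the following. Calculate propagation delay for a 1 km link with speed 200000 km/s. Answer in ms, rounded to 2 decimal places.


Given: distance = 1 km, speed = 200000 km/s
Delay = distance / speed = 1 / 200000 seconds
Delay in ms = 1 * 1000 / 200000
Delay = 0.0050 ms
Rounded to 2 dp = 0.01 ms

0.01


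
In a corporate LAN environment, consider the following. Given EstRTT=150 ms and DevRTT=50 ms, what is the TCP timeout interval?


Given: EstRTT = 150 ms, DevRTT = 50 ms
Timeout = EstRTT + 4 * DevRTT
4 * DevRTT = 4 * 50 = 200
Timeout = 150 + 200 = 350 ms

350


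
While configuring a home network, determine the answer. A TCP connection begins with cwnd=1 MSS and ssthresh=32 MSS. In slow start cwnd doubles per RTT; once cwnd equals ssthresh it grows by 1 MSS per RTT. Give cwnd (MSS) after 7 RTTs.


RTT 0: cwnd = 1 MSS (initial)
RTT 1: cwnd = 2 MSS (slow start, doubled)
RTT 2: cwnd = 4 MSS (slow start, doubled)
RTT 3: cwnd = 8 MSS (slow start, doubled)
RTT 4: cwnd = 16 MSS (slow start, doubled)
RTT 5: cwnd = 32 MSS (slow start, doubled)
RTT 6: cwnd = 33 MSS (congestion avoidance, +1)
RTT 7: cwnd = 34 MSS (congestion avoidance, +1)

34


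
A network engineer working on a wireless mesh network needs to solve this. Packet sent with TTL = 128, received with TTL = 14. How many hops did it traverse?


Given: initial TTL = 128, received TTL = 14
Hops = initial TTL - received TTL
Hops = 128 - 14 = 114

114


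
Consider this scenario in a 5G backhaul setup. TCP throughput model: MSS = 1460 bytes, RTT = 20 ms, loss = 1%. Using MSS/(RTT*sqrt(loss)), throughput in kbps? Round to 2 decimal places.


Given: MSS = 1460 bytes, RTT = 20 ms, loss = 1%
RTT in seconds = 20 / 1000 = 0.02
Loss rate = 1% = 0.01
sqrt(loss) = sqrt(0.01) = 0.1
Throughput (bytes/s) = 1460 / (0.02 * 0.1) = 730000.0000
Throughput (kbps) = 730000.0000 * 8 / 1000 = 5840.000000 -> 5840.00 kbps (2 dp)

5840.00


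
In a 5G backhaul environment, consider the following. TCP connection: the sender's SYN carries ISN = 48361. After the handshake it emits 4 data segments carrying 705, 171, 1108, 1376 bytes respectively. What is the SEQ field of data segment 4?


The SYN occupies sequence number ISN = 48361, so the first data byte is ISN + 1 = 48362.
SEQ of data segment i = (ISN + 1) + sum of payload sizes of segments 1..i-1.
Segment 1: SEQ = 48362, payload = 705 bytes
Segment 2: SEQ = 49067, payload = 171 bytes
Segment 3: SEQ = 49238, payload = 1108 bytes
Segment 4: SEQ = 50346, payload = 1376 bytes
SEQ of segment 4 = 48362 + 705 + 171 + 1108 = 50346

50346


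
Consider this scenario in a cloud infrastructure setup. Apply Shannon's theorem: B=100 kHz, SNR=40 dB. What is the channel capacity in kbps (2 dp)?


Given: B = 100 kHz, SNR = 40 dB
SNR linear = 10^(40/10) = 10000
1 + SNR = 10001
log2(10001) = 13.2878566418
C = 100 * 1000 * 13.2878566418 = 1328785.6642 bps
C = 1328.785664 kbps -> 1328.79 kbps (2 dp)

1328.79


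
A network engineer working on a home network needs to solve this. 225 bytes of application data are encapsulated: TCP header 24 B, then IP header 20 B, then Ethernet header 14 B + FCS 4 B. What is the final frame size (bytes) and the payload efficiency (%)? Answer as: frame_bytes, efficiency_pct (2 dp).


TCP segment = 225 + 24 = 249 B
IP packet = 249 + 20 = 269 B
Ethernet frame = 269 + 14 + 4 = 287 B
Efficiency = app / frame = 225 / 287 = 0.783972 = 78.3972% -> 78.40% (2 dp)

287, 78.40


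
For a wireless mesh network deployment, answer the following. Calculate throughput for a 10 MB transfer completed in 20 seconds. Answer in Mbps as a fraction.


Given: file = 10 MB, time = 20 s
File in Mb = 10 * 8 = 80 Mb
Throughput = 80 / 20 Mbps
Throughput = 4 Mbps

4


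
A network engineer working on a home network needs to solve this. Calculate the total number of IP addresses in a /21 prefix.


Given: CIDR prefix /21
Host bits = 32 - 21 = 11
Total addresses = 2^11 = 2048

2048


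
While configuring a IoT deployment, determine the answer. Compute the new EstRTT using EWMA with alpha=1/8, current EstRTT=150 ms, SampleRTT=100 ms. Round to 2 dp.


Given: EstRTT = 150 ms, SampleRTT = 100 ms, alpha = 1/8
New EstRTT = (1 - alpha) * EstRTT + alpha * SampleRTT
(7/8) * 150 = 131.25
(1/8) * 100 = 12.5
New EstRTT = 131.25 + 12.5 = 143.75 ms -> 143.75 ms (2 dp)

143.75


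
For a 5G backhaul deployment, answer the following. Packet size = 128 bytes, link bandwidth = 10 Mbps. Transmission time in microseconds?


Given: packet = 128 bytes, bandwidth = 10 Mbps
Packet in bits = 128 * 8 = 1024 bits
Bandwidth = 10 * 10^6 = 10000000 bps
Time = 1024 / 10000000 seconds
Time in us = 1024 * 10^6 / 10000000 = 102.4

102.4


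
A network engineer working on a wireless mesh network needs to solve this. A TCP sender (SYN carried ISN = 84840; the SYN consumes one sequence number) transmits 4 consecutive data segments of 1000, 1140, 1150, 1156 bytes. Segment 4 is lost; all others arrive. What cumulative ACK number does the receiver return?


SYN uses sequence number 84840; first data byte = ISN + 1 = 84841.
Segment 1: SEQ = 84841, len = 1000 B, covers [84841, 85840]
Segment 2: SEQ = 85841, len = 1140 B, covers [85841, 86980]
Segment 3: SEQ = 86981, len = 1150 B, covers [86981, 88130]
Segment 4: SEQ = 88131, len = 1156 B, covers [88131, 89286] [LOST]
In-order data received: bytes [84841, 88130] (segments 1..3).
Segment 4 missing -> gap begins at byte 88131.
Cumulative ACK = next expected in-order byte = 84841 + 1000 + 1140 + 1150 = 88131

88131


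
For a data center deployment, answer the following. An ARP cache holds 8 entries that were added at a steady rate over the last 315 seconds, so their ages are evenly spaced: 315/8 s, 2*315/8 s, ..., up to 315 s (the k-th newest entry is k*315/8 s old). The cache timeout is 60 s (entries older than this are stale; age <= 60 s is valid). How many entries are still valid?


Ages are k * 315/8 s for k = 1..8 (spacing = 39.3750 s).
Entry k is valid iff k * 315/8 <= 60 iff k <= 8 * 60 / 315 = 1.5238
n_valid = floor(1.5238) = 1
(n_stale = 8 - 1 = 7)

1


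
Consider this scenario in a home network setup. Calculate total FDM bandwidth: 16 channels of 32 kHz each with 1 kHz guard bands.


Given: 16 channels, 32 kHz each, guard = 1 kHz
Channel bandwidth = 16 * 32 = 512 kHz
Guard bands = 15 gaps * 1 kHz = 15 kHz
Total = 512 + 15 = 527 kHz

527


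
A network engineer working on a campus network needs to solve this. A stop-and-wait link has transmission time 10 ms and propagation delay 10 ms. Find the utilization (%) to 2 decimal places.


Given: Ttrans = 10 ms, Tprop = 10 ms
RTT = 2 * Tprop = 2 * 10 = 20 ms
U = Ttrans / (Ttrans + RTT)
U = 10 / (10 + 20)
U = 10 / 30 = 0.333333
U% = 33.33%

33.33


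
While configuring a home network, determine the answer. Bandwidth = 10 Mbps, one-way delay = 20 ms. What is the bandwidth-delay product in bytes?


Given: bandwidth = 10 Mbps, delay = 20 ms
BDP in bits = 10 * 10^6 * 20 / 1000
BDP in bits = 200000
BDP in bytes = 200000 / 8 = 25000

25000


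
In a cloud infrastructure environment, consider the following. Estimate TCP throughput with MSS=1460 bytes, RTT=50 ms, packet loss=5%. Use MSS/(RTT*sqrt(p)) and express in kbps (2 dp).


Given: MSS = 1460 bytes, RTT = 50 ms, loss = 5%
RTT in seconds = 50 / 1000 = 0.05
Loss rate = 5% = 0.05
sqrt(loss) = sqrt(0.05) = 0.223606797750
Throughput (bytes/s) = 1460 / (0.05 * 0.223606797750) = 130586.3699
Throughput (kbps) = 130586.3699 * 8 / 1000 = 1044.690959 -> 1044.69 kbps (2 dp)

1044.69


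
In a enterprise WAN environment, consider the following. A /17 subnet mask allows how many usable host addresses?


Given: subnet mask /17
Host bits = 32 - 17 = 15
Total addresses = 2^15 = 32768
Usable hosts = 32768 - 2 (network + broadcast) = 32766

32766


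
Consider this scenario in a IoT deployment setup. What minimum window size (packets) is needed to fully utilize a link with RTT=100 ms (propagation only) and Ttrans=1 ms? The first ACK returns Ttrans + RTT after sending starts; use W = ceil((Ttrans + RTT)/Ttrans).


Given: Ttrans = 1 ms, RTT = 100 ms (= 2 * Tprop, Tprop = 50 ms)
Time until first ACK returns = Ttrans + RTT = 1 + 100 = 101 ms
Need W * Ttrans >= Ttrans + RTT  ->  W >= (Ttrans + RTT) / Ttrans
(Ttrans + RTT) / Ttrans = 101 / 1 = 101
W_min = ceil(101) = 101

101


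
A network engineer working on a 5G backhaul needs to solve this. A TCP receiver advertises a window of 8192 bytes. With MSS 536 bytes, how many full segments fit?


Given: RWND = 8192 bytes, MSS = 536 bytes
Full segments = floor(RWND / MSS)
Full segments = floor(8192 / 536)
Full segments = floor(15.2836) = 15

15


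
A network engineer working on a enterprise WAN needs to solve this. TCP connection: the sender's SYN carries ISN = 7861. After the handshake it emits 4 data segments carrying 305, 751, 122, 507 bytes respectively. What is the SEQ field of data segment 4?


The SYN occupies sequence number ISN = 7861, so the first data byte is ISN + 1 = 7862.
SEQ of data segment i = (ISN + 1) + sum of payload sizes of segments 1..i-1.
Segment 1: SEQ = 7862, payload = 305 bytes
Segment 2: SEQ = 8167, payload = 751 bytes
Segment 3: SEQ = 8918, payload = 122 bytes
Segment 4: SEQ = 9040, payload = 507 bytes
SEQ of segment 4 = 7862 + 305 + 751 + 122 = 9040

9040


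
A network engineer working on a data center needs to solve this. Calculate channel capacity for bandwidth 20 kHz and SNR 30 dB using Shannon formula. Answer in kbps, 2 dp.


Given: B = 20 kHz, SNR = 30 dB
SNR linear = 10^(30/10) = 1000
1 + SNR = 1001
log2(1001) = 9.9672262588
C = 20 * 1000 * 9.9672262588 = 199344.5252 bps
C = 199.344525 kbps -> 199.34 kbps (2 dp)

199.34


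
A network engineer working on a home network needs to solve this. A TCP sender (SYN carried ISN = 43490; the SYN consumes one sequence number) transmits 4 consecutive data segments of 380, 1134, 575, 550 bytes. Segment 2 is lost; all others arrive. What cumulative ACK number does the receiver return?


SYN uses sequence number 43490; first data byte = ISN + 1 = 43491.
Segment 1: SEQ = 43491, len = 380 B, covers [43491, 43870]
Segment 2: SEQ = 43871, len = 1134 B, covers [43871, 45004] [LOST]
Segment 3: SEQ = 45005, len = 575 B, covers [45005, 45579]
Segment 4: SEQ = 45580, len = 550 B, covers [45580, 46129]
In-order data received: bytes [43491, 43870] (segments 1..1).
Segment 2 missing -> gap begins at byte 43871; later segments buffered out of order.
Cumulative ACK = next expected in-order byte = 43491 + 380 = 43871

43871


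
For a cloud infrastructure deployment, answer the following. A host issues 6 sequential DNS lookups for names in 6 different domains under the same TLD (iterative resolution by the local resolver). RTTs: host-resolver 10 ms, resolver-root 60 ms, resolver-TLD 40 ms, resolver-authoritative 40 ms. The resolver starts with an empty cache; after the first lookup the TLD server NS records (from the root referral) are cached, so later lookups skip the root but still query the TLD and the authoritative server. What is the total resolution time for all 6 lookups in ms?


Lookup 1 (cold cache): local + root + TLD + auth = 10 + 60 + 40 + 40 = 150 ms
Lookups 2..6 (TLD NS cached -> skip root; new domain -> still ask TLD and auth): local + TLD + auth = 10 + 40 + 40 = 90 ms each
Remaining 5 lookups: 5 * 90 = 450 ms
Total = 150 + 450 = 600 ms

600


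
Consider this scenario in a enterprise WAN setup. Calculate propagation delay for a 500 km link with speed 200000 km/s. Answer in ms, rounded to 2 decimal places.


Given: distance = 500 km, speed = 200000 km/s
Delay = distance / speed = 500 / 200000 seconds
Delay in ms = 500 * 1000 / 200000
Delay = 2.5000 ms
Rounded to 2 dp = 2.50 ms

2.50


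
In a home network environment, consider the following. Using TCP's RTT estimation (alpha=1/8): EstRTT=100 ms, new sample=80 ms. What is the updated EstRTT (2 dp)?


Given: EstRTT = 100 ms, SampleRTT = 80 ms, alpha = 1/8
New EstRTT = (1 - alpha) * EstRTT + alpha * SampleRTT
(7/8) * 100 = 87.5
(1/8) * 80 = 10
New EstRTT = 87.5 + 10 = 97.5 ms -> 97.50 ms (2 dp)

97.50


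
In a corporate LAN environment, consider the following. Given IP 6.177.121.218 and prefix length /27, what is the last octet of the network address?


Given: IP = 6.177.121.218, prefix = /27
Subnet mask = 255.255.255.224
Last octet of IP: 218
Last octet of mask: 224
Network last octet = 218 AND 224 = 192

192


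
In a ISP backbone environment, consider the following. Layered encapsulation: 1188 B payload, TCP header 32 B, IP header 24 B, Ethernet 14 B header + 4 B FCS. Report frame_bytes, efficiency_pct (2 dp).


TCP segment = 1188 + 32 = 1220 B
IP packet = 1220 + 24 = 1244 B
Ethernet frame = 1244 + 14 + 4 = 1262 B
Efficiency = app / frame = 1188 / 1262 = 0.941363 = 94.1363% -> 94.14% (2 dp)

1262, 94.14


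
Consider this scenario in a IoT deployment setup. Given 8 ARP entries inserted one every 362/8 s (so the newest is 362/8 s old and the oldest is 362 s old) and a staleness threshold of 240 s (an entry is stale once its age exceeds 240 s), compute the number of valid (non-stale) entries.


Ages are k * 362/8 s for k = 1..8 (spacing = 45.2500 s).
Entry k is valid iff k * 362/8 <= 240 iff k <= 8 * 240 / 362 = 5.3039
n_valid = floor(5.3039) = 5
(n_stale = 8 - 5 = 3)

5


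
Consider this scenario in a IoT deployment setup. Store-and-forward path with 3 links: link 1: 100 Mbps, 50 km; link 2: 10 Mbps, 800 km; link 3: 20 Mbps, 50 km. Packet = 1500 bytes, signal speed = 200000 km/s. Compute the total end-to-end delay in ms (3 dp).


Packet = 1500 bytes = 12000 bits. Store-and-forward: sum (t_trans + t_prop) per link.
Link 1: t_trans = 12000/(100*10^6) s = 0.1200 ms; t_prop = 50/200000 s = 0.2500 ms; subtotal = 0.3700 ms
Link 2: t_trans = 12000/(10*10^6) s = 1.2000 ms; t_prop = 800/200000 s = 4.0000 ms; subtotal = 5.2000 ms
Link 3: t_trans = 12000/(20*10^6) s = 0.6000 ms; t_prop = 50/200000 s = 0.2500 ms; subtotal = 0.8500 ms
End-to-end = 0.3700 + 5.2000 + 0.8500 = 6.4200 ms -> 6.420 ms (3 dp)

6.420


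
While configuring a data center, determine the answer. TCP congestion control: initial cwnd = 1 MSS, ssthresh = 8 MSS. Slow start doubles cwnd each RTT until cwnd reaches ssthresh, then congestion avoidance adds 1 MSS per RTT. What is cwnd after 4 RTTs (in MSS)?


RTT 0: cwnd = 1 MSS (initial)
RTT 1: cwnd = 2 MSS (slow start, doubled)
RTT 2: cwnd = 4 MSS (slow start, doubled)
RTT 3: cwnd = 8 MSS (slow start, doubled)
RTT 4: cwnd = 9 MSS (congestion avoidance, +1)

9


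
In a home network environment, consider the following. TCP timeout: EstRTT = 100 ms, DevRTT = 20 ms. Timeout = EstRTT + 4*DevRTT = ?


Given: EstRTT = 100 ms, DevRTT = 20 ms
Timeout = EstRTT + 4 * DevRTT
4 * DevRTT = 4 * 20 = 80
Timeout = 100 + 80 = 180 ms

180


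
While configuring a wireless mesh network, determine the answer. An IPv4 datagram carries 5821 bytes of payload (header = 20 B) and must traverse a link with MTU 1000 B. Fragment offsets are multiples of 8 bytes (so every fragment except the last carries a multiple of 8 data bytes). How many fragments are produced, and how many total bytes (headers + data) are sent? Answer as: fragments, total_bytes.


Max data per non-final fragment = floor((MTU - header)/8)*8 = floor((1000 - 20)/8)*8 = floor(980/8)*8 = 976 B
Final fragment needs no 8-byte alignment: it can carry up to MTU - header = 980 B
Non-final fragments needed = ceil((payload - 980) / 976) = ceil(4841/976) = ceil(4.9600) = 5
Number of fragments = 5 + 1 = 6
Fragment sizes (data): 5 * 976 B + 941 B (last, 941 <= 980 OK)
Total bytes sent = payload + n_frags * header = 5821 + 6*20 = 5821 + 120 = 5941 B

6, 5941


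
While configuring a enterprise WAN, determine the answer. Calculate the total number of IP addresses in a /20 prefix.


Given: CIDR prefix /20
Host bits = 32 - 20 = 12
Total addresses = 2^12 = 4096

4096


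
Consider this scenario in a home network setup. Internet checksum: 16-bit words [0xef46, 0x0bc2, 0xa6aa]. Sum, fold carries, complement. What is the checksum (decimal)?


Given words: [0xef46, 0x0bc2, 0xa6aa]
Step 1: Sum all words
Raw sum = 61254 + 3010 + 42666 = 106930
Step 2: Fold carry: (41394 + 1) = 41395
One's complement = ~41395 & 0xFFFF = 24140

24140


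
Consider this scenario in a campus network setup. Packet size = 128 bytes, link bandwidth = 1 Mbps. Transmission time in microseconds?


Given: packet = 128 bytes, bandwidth = 1 Mbps
Packet in bits = 128 * 8 = 1024 bits
Bandwidth = 1 * 10^6 = 1000000 bps
Time = 1024 / 1000000 seconds
Time in us = 1024 * 10^6 / 1000000 = 1024

1024


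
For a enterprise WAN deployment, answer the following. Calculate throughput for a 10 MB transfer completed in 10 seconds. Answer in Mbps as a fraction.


Given: file = 10 MB, time = 10 s
File in Mb = 10 * 8 = 80 Mb
Throughput = 80 / 10 Mbps
Throughput = 8 Mbps

8


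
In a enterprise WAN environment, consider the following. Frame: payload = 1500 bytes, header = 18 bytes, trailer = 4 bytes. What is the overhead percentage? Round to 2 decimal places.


Given: payload = 1500 B, header = 18 B, trailer = 4 B
Overhead bytes = header + trailer = 18 + 4 = 22
Total frame = payload + overhead = 1500 + 22 = 1522
Overhead % = 22 / 1522 * 100 = 1.4455% -> 1.45% (2 dp)

1.45


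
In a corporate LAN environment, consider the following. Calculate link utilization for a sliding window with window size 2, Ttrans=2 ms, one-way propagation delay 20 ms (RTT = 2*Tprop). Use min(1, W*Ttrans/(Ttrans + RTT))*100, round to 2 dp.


Given: W = 2, Ttrans = 2 ms, RTT = 40 ms (= 2 * Tprop, Tprop = 20 ms)
Cycle time = Ttrans + RTT = 2 + 40 = 42 ms (first packet sent until its ACK returns)
W * Ttrans = 2 * 2 = 4 ms of sending per cycle
W * Ttrans / (Ttrans + RTT) = 4 / 42 = 0.095238
U = min(1, 0.095238) = 0.095238
U% = 9.52%

9.52


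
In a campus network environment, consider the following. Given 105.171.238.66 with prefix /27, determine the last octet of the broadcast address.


Given: IP = 105.171.238.66, prefix = /27
Host bits = 32 - 27 = 5
Network last octet = 66 AND mask = 64
Host part size = 2^5 - 1 = 31
Broadcast last octet = 64 OR 31 = 95

95


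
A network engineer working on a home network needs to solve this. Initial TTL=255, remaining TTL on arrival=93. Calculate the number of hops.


Given: initial TTL = 255, received TTL = 93
Hops = initial TTL - received TTL
Hops = 255 - 93 = 162

162


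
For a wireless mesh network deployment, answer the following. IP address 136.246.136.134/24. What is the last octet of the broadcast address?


Given: IP = 136.246.136.134, prefix = /24
Host bits = 32 - 24 = 8
Network last octet = 134 AND mask = 0
Host part size = 2^8 - 1 = 255
Broadcast last octet = 0 OR 255 = 255

255


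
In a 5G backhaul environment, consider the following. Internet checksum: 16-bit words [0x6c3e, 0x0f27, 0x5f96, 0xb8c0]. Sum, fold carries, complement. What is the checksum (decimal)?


Given words: [0x6c3e, 0x0f27, 0x5f96, 0xb8c0]
Step 1: Sum all words
Raw sum = 27710 + 3879 + 24470 + 47296 = 103355
Step 2: Fold carry: (37819 + 1) = 37820
One's complement = ~37820 & 0xFFFF = 27715

27715


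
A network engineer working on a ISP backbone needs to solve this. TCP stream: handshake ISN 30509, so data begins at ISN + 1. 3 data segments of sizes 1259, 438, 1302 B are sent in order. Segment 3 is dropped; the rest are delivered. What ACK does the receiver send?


SYN uses sequence number 30509; first data byte = ISN + 1 = 30510.
Segment 1: SEQ = 30510, len = 1259 B, covers [30510, 31768]
Segment 2: SEQ = 31769, len = 438 B, covers [31769, 32206]
Segment 3: SEQ = 32207, len = 1302 B, covers [32207, 33508] [LOST]
In-order data received: bytes [30510, 32206] (segments 1..2).
Segment 3 missing -> gap begins at byte 32207.
Cumulative ACK = next expected in-order byte = 30510 + 1259 + 438 = 32207

32207


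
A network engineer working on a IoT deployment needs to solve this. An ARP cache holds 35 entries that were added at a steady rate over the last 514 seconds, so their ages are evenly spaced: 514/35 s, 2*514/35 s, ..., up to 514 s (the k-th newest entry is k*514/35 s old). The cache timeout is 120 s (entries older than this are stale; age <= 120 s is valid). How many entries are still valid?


Ages are k * 514/35 s for k = 1..35 (spacing = 14.6857 s).
Entry k is valid iff k * 514/35 <= 120 iff k <= 35 * 120 / 514 = 8.1712
n_valid = floor(8.1712) = 8
(n_stale = 35 - 8 = 27)

8


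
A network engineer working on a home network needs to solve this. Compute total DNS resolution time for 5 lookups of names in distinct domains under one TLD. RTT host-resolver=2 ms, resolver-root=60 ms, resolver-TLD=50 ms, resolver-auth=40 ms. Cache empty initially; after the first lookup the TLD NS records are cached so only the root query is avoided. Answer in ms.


Lookup 1 (cold cache): local + root + TLD + auth = 2 + 60 + 50 + 40 = 152 ms
Lookups 2..5 (TLD NS cached -> skip root; new domain -> still ask TLD and auth): local + TLD + auth = 2 + 50 + 40 = 92 ms each
Remaining 4 lookups: 4 * 92 = 368 ms
Total = 152 + 368 = 520 ms

520


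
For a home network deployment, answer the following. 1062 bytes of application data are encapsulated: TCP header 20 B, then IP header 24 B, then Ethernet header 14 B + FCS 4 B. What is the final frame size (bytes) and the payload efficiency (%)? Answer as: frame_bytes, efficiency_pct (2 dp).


TCP segment = 1062 + 20 = 1082 B
IP packet = 1082 + 24 = 1106 B
Ethernet frame = 1106 + 14 + 4 = 1124 B
Efficiency = app / frame = 1062 / 1124 = 0.944840 = 94.4840% -> 94.48% (2 dp)

1124, 94.48


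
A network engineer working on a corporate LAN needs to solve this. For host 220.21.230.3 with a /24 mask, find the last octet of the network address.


Given: IP = 220.21.230.3, prefix = /24
Subnet mask = 255.255.255.0
Last octet of IP: 3
Last octet of mask: 0
Network last octet = 3 AND 0 = 0

0


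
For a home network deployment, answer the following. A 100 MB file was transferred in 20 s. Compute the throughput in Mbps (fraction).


Given: file = 100 MB, time = 20 s
File in Mb = 100 * 8 = 800 Mb
Throughput = 800 / 20 Mbps
Throughput = 40 Mbps

40


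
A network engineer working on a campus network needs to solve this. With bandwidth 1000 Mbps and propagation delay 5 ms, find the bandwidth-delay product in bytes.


Given: bandwidth = 1000 Mbps, delay = 5 ms
BDP in bits = 1000 * 10^6 * 5 / 1000
BDP in bits = 5000000
BDP in bytes = 5000000 / 8 = 625000

625000


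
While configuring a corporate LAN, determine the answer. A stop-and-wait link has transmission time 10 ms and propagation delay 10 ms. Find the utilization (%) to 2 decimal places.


Given: Ttrans = 10 ms, Tprop = 10 ms
RTT = 2 * Tprop = 2 * 10 = 20 ms
U = Ttrans / (Ttrans + RTT)
U = 10 / (10 + 20)
U = 10 / 30 = 0.333333
U% = 33.33%

33.33


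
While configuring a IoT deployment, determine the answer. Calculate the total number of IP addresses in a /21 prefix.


Given: CIDR prefix /21
Host bits = 32 - 21 = 11
Total addresses = 2^11 = 2048

2048


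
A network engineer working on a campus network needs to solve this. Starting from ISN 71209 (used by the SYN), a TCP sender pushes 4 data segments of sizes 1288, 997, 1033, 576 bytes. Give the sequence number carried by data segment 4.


The SYN occupies sequence number ISN = 71209, so the first data byte is ISN + 1 = 71210.
SEQ of data segment i = (ISN + 1) + sum of payload sizes of segments 1..i-1.
Segment 1: SEQ = 71210, payload = 1288 bytes
Segment 2: SEQ = 72498, payload = 997 bytes
Segment 3: SEQ = 73495, payload = 1033 bytes
Segment 4: SEQ = 74528, payload = 576 bytes
SEQ of segment 4 = 71210 + 1288 + 997 + 1033 = 74528

74528


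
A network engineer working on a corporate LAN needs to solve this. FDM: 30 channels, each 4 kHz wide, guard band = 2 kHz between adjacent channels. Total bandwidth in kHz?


Given: 30 channels, 4 kHz each, guard = 2 kHz
Channel bandwidth = 30 * 4 = 120 kHz
Guard bands = 29 gaps * 2 kHz = 58 kHz
Total = 120 + 58 = 178 kHz

178


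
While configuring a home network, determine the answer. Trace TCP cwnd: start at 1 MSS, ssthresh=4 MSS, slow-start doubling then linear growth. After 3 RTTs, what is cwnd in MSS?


RTT 0: cwnd = 1 MSS (initial)
RTT 1: cwnd = 2 MSS (slow start, doubled)
RTT 2: cwnd = 4 MSS (slow start, doubled)
RTT 3: cwnd = 5 MSS (congestion avoidance, +1)

5


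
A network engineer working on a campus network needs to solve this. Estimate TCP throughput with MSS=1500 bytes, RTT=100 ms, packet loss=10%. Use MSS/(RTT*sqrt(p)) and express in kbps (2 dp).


Given: MSS = 1500 bytes, RTT = 100 ms, loss = 10%
RTT in seconds = 100 / 1000 = 0.1
Loss rate = 10% = 0.1
sqrt(loss) = sqrt(0.1) = 0.316227766017
Throughput (bytes/s) = 1500 / (0.1 * 0.316227766017) = 47434.1649
Throughput (kbps) = 47434.1649 * 8 / 1000 = 379.473319 -> 379.47 kbps (2 dp)

379.47


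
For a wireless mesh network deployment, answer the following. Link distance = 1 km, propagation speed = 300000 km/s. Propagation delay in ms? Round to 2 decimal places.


Given: distance = 1 km, speed = 300000 km/s
Delay = distance / speed = 1 / 300000 seconds
Delay in ms = 1 * 1000 / 300000
Delay = 0.0033 ms
Rounded to 2 dp = 0.00 ms

0.00


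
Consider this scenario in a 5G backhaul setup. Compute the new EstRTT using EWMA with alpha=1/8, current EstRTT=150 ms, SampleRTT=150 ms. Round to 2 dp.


Given: EstRTT = 150 ms, SampleRTT = 150 ms, alpha = 1/8
New EstRTT = (1 - alpha) * EstRTT + alpha * SampleRTT
(7/8) * 150 = 131.25
(1/8) * 150 = 18.75
New EstRTT = 131.25 + 18.75 = 150 ms -> 150.00 ms (2 dp)

150.00


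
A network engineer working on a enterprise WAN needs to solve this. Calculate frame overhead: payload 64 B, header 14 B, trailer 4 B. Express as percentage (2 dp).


Given: payload = 64 B, header = 14 B, trailer = 4 B
Overhead bytes = header + trailer = 14 + 4 = 18
Total frame = payload + overhead = 64 + 18 = 82
Overhead % = 18 / 82 * 100 = 21.9512% -> 21.95% (2 dp)

21.95


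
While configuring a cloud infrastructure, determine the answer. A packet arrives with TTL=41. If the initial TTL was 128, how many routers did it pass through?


Given: initial TTL = 128, received TTL = 41
Hops = initial TTL - received TTL
Hops = 128 - 41 = 87

87


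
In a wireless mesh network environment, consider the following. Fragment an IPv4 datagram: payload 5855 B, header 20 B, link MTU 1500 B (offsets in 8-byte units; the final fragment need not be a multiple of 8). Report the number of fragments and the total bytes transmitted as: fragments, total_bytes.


Max data per non-final fragment = floor((MTU - header)/8)*8 = floor((1500 - 20)/8)*8 = floor(1480/8)*8 = 1480 B
Final fragment needs no 8-byte alignment: it can carry up to MTU - header = 1480 B
Non-final fragments needed = ceil((payload - 1480) / 1480) = ceil(4375/1480) = ceil(2.9561) = 3
Number of fragments = 3 + 1 = 4
Fragment sizes (data): 3 * 1480 B + 1415 B (last, 1415 <= 1480 OK)
Total bytes sent = payload + n_frags * header = 5855 + 4*20 = 5855 + 80 = 5935 B

4, 5935


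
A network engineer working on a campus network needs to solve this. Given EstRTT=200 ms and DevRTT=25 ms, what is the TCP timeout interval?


Given: EstRTT = 200 ms, DevRTT = 25 ms
Timeout = EstRTT + 4 * DevRTT
4 * DevRTT = 4 * 25 = 100
Timeout = 200 + 100 = 300 ms

300


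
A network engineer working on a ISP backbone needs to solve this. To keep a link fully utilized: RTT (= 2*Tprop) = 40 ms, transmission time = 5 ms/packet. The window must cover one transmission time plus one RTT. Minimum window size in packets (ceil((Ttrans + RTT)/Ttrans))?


Given: Ttrans = 5 ms, RTT = 40 ms (= 2 * Tprop, Tprop = 20 ms)
Time until first ACK returns = Ttrans + RTT = 5 + 40 = 45 ms
Need W * Ttrans >= Ttrans + RTT  ->  W >= (Ttrans + RTT) / Ttrans
(Ttrans + RTT) / Ttrans = 45 / 5 = 9
W_min = ceil(9) = 9

9


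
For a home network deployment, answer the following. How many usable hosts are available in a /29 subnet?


Given: subnet mask /29
Host bits = 32 - 29 = 3
Total addresses = 2^3 = 8
Usable hosts = 8 - 2 (network + broadcast) = 6

6


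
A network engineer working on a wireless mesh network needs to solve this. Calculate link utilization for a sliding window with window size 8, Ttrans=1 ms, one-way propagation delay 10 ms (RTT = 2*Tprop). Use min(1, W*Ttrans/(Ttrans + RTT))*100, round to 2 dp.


Given: W = 8, Ttrans = 1 ms, RTT = 20 ms (= 2 * Tprop, Tprop = 10 ms)
Cycle time = Ttrans + RTT = 1 + 20 = 21 ms (first packet sent until its ACK returns)
W * Ttrans = 8 * 1 = 8 ms of sending per cycle
W * Ttrans / (Ttrans + RTT) = 8 / 21 = 0.380952
U = min(1, 0.380952) = 0.380952
U% = 38.10%

38.10


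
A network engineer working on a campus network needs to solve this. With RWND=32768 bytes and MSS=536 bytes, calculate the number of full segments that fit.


Given: RWND = 32768 bytes, MSS = 536 bytes
Full segments = floor(RWND / MSS)
Full segments = floor(32768 / 536)
Full segments = floor(61.1343) = 61

61


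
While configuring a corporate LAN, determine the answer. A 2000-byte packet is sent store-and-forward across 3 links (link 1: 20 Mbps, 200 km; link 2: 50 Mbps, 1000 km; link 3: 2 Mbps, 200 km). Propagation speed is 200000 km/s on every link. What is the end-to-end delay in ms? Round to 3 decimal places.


Packet = 2000 bytes = 16000 bits. Store-and-forward: sum (t_trans + t_prop) per link.
Link 1: t_trans = 16000/(20*10^6) s = 0.8000 ms; t_prop = 200/200000 s = 1.0000 ms; subtotal = 1.8000 ms
Link 2: t_trans = 16000/(50*10^6) s = 0.3200 ms; t_prop = 1000/200000 s = 5.0000 ms; subtotal = 5.3200 ms
Link 3: t_trans = 16000/(2*10^6) s = 8.0000 ms; t_prop = 200/200000 s = 1.0000 ms; subtotal = 9.0000 ms
End-to-end = 1.8000 + 5.3200 + 9.0000 = 16.1200 ms -> 16.120 ms (3 dp)

16.120


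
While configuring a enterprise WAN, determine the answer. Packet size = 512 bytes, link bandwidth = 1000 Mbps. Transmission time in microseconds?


Given: packet = 512 bytes, bandwidth = 1000 Mbps
Packet in bits = 512 * 8 = 4096 bits
Bandwidth = 1000 * 10^6 = 1000000000 bps
Time = 4096 / 1000000000 seconds
Time in us = 4096 * 10^6 / 1000000000 = 4.096

4.096


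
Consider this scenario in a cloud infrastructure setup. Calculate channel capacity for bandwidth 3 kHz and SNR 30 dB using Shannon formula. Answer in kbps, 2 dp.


Given: B = 3 kHz, SNR = 30 dB
SNR linear = 10^(30/10) = 1000
1 + SNR = 1001
log2(1001) = 9.9672262588
C = 3 * 1000 * 9.9672262588 = 29901.6788 bps
C = 29.901679 kbps -> 29.90 kbps (2 dp)

29.90


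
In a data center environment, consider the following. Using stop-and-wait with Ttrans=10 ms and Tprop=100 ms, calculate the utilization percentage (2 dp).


Given: Ttrans = 10 ms, Tprop = 100 ms
RTT = 2 * Tprop = 2 * 100 = 200 ms
U = Ttrans / (Ttrans + RTT)
U = 10 / (10 + 200)
U = 10 / 210 = 0.047619
U% = 4.76%

4.76


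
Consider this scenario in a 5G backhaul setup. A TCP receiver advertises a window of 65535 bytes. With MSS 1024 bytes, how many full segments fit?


Given: RWND = 65535 bytes, MSS = 1024 bytes
Full segments = floor(RWND / MSS)
Full segments = floor(65535 / 1024)
Full segments = floor(63.999) = 63

63


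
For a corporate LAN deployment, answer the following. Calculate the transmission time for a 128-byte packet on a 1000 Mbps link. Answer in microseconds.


Given: packet = 128 bytes, bandwidth = 1000 Mbps
Packet in bits = 128 * 8 = 1024 bits
Bandwidth = 1000 * 10^6 = 1000000000 bps
Time = 1024 / 1000000000 seconds
Time in us = 1024 * 10^6 / 1000000000 = 1.024

1.024


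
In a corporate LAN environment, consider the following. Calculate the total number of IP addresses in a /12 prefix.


Given: CIDR prefix /12
Host bits = 32 - 12 = 20
Total addresses = 2^20 = 1048576

1048576


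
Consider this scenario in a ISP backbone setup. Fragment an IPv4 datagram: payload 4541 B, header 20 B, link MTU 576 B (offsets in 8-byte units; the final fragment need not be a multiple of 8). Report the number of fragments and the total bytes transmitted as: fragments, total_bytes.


Max data per non-final fragment = floor((MTU - header)/8)*8 = floor((576 - 20)/8)*8 = floor(556/8)*8 = 552 B
Final fragment needs no 8-byte alignment: it can carry up to MTU - header = 556 B
Non-final fragments needed = ceil((payload - 556) / 552) = ceil(3985/552) = ceil(7.2192) = 8
Number of fragments = 8 + 1 = 9
Fragment sizes (data): 8 * 552 B + 125 B (last, 125 <= 556 OK)
Total bytes sent = payload + n_frags * header = 4541 + 9*20 = 4541 + 180 = 4721 B

9, 4721


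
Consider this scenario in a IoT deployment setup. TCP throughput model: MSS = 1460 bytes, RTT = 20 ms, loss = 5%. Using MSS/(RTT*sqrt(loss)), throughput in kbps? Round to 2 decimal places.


Given: MSS = 1460 bytes, RTT = 20 ms, loss = 5%
RTT in seconds = 20 / 1000 = 0.02
Loss rate = 5% = 0.05
sqrt(loss) = sqrt(0.05) = 0.223606797750
Throughput (bytes/s) = 1460 / (0.02 * 0.223606797750) = 326465.9247
Throughput (kbps) = 326465.9247 * 8 / 1000 = 2611.727398 -> 2611.73 kbps (2 dp)

2611.73


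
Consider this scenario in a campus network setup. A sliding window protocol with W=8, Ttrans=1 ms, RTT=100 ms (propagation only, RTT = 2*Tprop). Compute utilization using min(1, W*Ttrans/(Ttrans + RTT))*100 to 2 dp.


Given: W = 8, Ttrans = 1 ms, RTT = 100 ms (= 2 * Tprop, Tprop = 50 ms)
Cycle time = Ttrans + RTT = 1 + 100 = 101 ms (first packet sent until its ACK returns)
W * Ttrans = 8 * 1 = 8 ms of sending per cycle
W * Ttrans / (Ttrans + RTT) = 8 / 101 = 0.079208
U = min(1, 0.079208) = 0.079208
U% = 7.92%

7.92


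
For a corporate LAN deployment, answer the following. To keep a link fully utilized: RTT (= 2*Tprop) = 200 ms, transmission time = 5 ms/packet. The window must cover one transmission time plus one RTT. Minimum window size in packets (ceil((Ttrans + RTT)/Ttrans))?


Given: Ttrans = 5 ms, RTT = 200 ms (= 2 * Tprop, Tprop = 100 ms)
Time until first ACK returns = Ttrans + RTT = 5 + 200 = 205 ms
Need W * Ttrans >= Ttrans + RTT  ->  W >= (Ttrans + RTT) / Ttrans
(Ttrans + RTT) / Ttrans = 205 / 5 = 41
W_min = ceil(41) = 41

41


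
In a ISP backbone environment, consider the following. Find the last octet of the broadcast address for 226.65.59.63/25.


Given: IP = 226.65.59.63, prefix = /25
Host bits = 32 - 25 = 7
Network last octet = 63 AND mask = 0
Host part size = 2^7 - 1 = 127
Broadcast last octet = 0 OR 127 = 127

127


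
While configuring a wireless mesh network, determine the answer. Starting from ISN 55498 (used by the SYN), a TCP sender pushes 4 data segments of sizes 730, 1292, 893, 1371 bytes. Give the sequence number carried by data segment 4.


The SYN occupies sequence number ISN = 55498, so the first data byte is ISN + 1 = 55499.
SEQ of data segment i = (ISN + 1) + sum of payload sizes of segments 1..i-1.
Segment 1: SEQ = 55499, payload = 730 bytes
Segment 2: SEQ = 56229, payload = 1292 bytes
Segment 3: SEQ = 57521, payload = 893 bytes
Segment 4: SEQ = 58414, payload = 1371 bytes
SEQ of segment 4 = 55499 + 730 + 1292 + 893 = 58414

58414


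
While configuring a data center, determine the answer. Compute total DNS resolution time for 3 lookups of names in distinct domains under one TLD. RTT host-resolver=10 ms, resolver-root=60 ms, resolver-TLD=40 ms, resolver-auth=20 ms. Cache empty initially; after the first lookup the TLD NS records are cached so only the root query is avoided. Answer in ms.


Lookup 1 (cold cache): local + root + TLD + auth = 10 + 60 + 40 + 20 = 130 ms
Lookups 2..3 (TLD NS cached -> skip root; new domain -> still ask TLD and auth): local + TLD + auth = 10 + 40 + 20 = 70 ms each
Remaining 2 lookups: 2 * 70 = 140 ms
Total = 130 + 140 = 270 ms

270


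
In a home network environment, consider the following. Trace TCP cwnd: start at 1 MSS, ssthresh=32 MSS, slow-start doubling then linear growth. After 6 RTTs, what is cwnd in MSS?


RTT 0: cwnd = 1 MSS (initial)
RTT 1: cwnd = 2 MSS (slow start, doubled)
RTT 2: cwnd = 4 MSS (slow start, doubled)
RTT 3: cwnd = 8 MSS (slow start, doubled)
RTT 4: cwnd = 16 MSS (slow start, doubled)
RTT 5: cwnd = 32 MSS (slow start, doubled)
RTT 6: cwnd = 33 MSS (congestion avoidance, +1)

33


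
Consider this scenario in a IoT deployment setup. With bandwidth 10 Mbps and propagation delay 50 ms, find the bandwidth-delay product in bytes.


Given: bandwidth = 10 Mbps, delay = 50 ms
BDP in bits = 10 * 10^6 * 50 / 1000
BDP in bits = 500000
BDP in bytes = 500000 / 8 = 62500

62500


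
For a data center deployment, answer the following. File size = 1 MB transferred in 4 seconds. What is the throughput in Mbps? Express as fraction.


Given: file = 1 MB, time = 4 s
File in Mb = 1 * 8 = 8 Mb
Throughput = 8 / 4 Mbps
Throughput = 2 Mbps

2


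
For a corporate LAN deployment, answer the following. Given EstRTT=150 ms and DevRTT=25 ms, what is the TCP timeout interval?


Given: EstRTT = 150 ms, DevRTT = 25 ms
Timeout = EstRTT + 4 * DevRTT
4 * DevRTT = 4 * 25 = 100
Timeout = 150 + 100 = 250 ms

250
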